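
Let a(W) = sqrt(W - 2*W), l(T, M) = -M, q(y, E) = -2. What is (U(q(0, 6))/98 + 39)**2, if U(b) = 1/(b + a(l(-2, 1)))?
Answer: 14600041/9604 ≈ 1520.2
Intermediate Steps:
a(W) = sqrt(-W)
U(b) = 1/(1 + b) (U(b) = 1/(b + sqrt(-(-1))) = 1/(b + sqrt(-1*(-1))) = 1/(b + sqrt(1)) = 1/(b + 1) = 1/(1 + b))
(U(q(0, 6))/98 + 39)**2 = (1/((1 - 2)*98) + 39)**2 = ((1/98)/(-1) + 39)**2 = (-1*1/98 + 39)**2 = (-1/98 + 39)**2 = (3821/98)**2 = 14600041/9604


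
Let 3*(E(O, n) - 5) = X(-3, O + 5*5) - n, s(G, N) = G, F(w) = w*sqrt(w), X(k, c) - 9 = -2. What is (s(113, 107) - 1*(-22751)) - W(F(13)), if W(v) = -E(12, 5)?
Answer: 68609/3 ≈ 22870.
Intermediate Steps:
X(k, c) = 7 (X(k, c) = 9 - 2 = 7)
F(w) = w**(3/2)
E(O, n) = 22/3 - n/3 (E(O, n) = 5 + (7 - n)/3 = 5 + (7/3 - n/3) = 22/3 - n/3)
W(v) = -17/3 (W(v) = -(22/3 - 1/3*5) = -(22/3 - 5/3) = -1*17/3 = -17/3)
(s(113, 107) - 1*(-22751)) - W(F(13)) = (113 - 1*(-22751)) - 1*(-17/3) = (113 + 22751) + 17/3 = 22864 + 17/3 = 68609/3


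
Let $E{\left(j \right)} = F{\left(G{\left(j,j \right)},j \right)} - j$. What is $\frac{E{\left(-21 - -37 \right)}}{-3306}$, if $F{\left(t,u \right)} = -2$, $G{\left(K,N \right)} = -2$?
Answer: $\frac{3}{551} \approx 0.0054446$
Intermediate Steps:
$E{\left(j \right)} = -2 - j$
$\frac{E{\left(-21 - -37 \right)}}{-3306} = \frac{-2 - \left(-21 - -37\right)}{-3306} = \left(-2 - \left(-21 + 37\right)\right) \left(- \frac{1}{3306}\right) = \left(-2 - 16\right) \left(- \frac{1}{3306}\right) = \left(-18\right) \left(- \frac{1}{3306}\right) = \frac{3}{551}$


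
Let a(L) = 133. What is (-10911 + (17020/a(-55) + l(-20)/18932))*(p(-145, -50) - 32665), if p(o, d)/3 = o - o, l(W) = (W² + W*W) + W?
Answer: 221722601255860/629489 ≈ 3.5223e+8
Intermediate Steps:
l(W) = W + 2*W² (l(W) = (W² + W²) + W = 2*W² + W = W + 2*W²)
p(o, d) = 0 (p(o, d) = 3*(o - o) = 3*0 = 0)
(-10911 + (17020/a(-55) + l(-20)/18932))*(p(-145, -50) - 32665) = (-10911 + (17020/133 - 20*(1 + 2*(-20))/18932))*(0 - 32665) = (-10911 + (17020*(1/133) - 20*(1 - 40)*(1/18932)))*(-32665) = (-10911 + (17020/133 - 20*(-39)*(1/18932)))*(-32665) = (-10911 + (17020/133 + 780*(1/18932)))*(-32665) = (-10911 + (17020/133 + 195/4733))*(-32665) = (-10911 + 80581595/629489)*(-32665) = -6787772884/629489*(-32665) = 221722601255860/629489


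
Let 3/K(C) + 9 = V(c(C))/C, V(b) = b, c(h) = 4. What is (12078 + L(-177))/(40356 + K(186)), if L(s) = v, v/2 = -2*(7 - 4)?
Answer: 3358370/11232327 ≈ 0.29899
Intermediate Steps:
v = -12 (v = 2*(-2*(7 - 4)) = 2*(-2*3) = 2*(-6) = -12)
L(s) = -12
K(C) = 3/(-9 + 4/C)
(12078 + L(-177))/(40356 + K(186)) = (12078 - 12)/(40356 - 3*186/(-4 + 9*186)) = 12066/(40356 - 3*186/(-4 + 1674)) = 12066/(40356 - 3*186/1670) = 12066/(40356 - 3*186*1/1670) = 12066/(40356 - 279/835) = 12066/(33696981/835) = 12066*(835/33696981) = 3358370/11232327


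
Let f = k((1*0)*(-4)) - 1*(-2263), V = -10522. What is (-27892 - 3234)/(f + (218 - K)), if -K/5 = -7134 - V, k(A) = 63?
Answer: -15563/9742 ≈ -1.5975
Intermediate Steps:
f = 2326 (f = 63 - 1*(-2263) = 63 + 2263 = 2326)
K = -16940 (K = -5*(-7134 - 1*(-10522)) = -5*(-7134 + 10522) = -5*3388 = -16940)
(-27892 - 3234)/(f + (218 - K)) = (-27892 - 3234)/(2326 + (218 - 1*(-16940))) = -31126/(2326 + (218 + 16940)) = -31126/(2326 + 17158) = -31126/19484 = -31126*1/19484 = -15563/9742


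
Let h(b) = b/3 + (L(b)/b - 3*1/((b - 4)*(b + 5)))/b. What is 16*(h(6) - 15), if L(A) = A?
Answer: -6788/33 ≈ -205.70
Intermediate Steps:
h(b) = b/3 + (1 - 3/((-4 + b)*(5 + b)))/b (h(b) = b/3 + (b/b - 3*1/((b - 4)*(b + 5)))/b = b*(⅓) + (1 - 3*1/((-4 + b)*(5 + b)))/b = b/3 + (1 - 3*1/((-4 + b)*(5 + b)))/b = b/3 + (1 - 3/((-4 + b)*(5 + b)))/b)
16*(h(6) - 15) = 16*((⅓)*(-69 + 6³ + 6⁴ - 17*6² + 3*6)/(6*(-20 + 6 + 6²)) - 15) = 16*((⅓)*(⅙)*(-69 + 216 + 1296 - 17*36 + 18)/(-20 + 6 + 36) - 15) = 16*((⅓)*(⅙)*(-69 + 216 + 1296 - 612 + 18)/22 - 15) = 16*((⅓)*(⅙)*(1/22)*849 - 15) = 16*(283/132 - 15) = 16*(-1697/132) = -6788/33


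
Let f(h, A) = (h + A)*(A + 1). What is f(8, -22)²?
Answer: 86436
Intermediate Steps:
f(h, A) = (1 + A)*(A + h) (f(h, A) = (A + h)*(1 + A) = (1 + A)*(A + h))
f(8, -22)² = (-22 + 8 + (-22)² - 22*8)² = (-22 + 8 + 484 - 176)² = 294² = 86436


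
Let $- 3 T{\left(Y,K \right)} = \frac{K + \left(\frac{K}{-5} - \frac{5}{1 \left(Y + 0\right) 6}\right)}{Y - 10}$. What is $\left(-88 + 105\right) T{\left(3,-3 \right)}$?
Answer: $- \frac{4097}{1890} \approx -2.1677$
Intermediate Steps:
$T{\left(Y,K \right)} = - \frac{- \frac{5}{6 Y} + \frac{4 K}{5}}{3 \left(-10 + Y\right)}$ ($T{\left(Y,K \right)} = - \frac{\left(K + \left(\frac{K}{-5} - \frac{5}{1 \left(Y + 0\right) 6}\right)\right) \frac{1}{Y - 10}}{3} = - \frac{\left(K + \left(K \left(- \frac{1}{5}\right) - \frac{5}{1 Y 6}\right)\right) \frac{1}{-10 + Y}}{3} = - \frac{\left(K - \left(5 \frac{1}{6 Y} + \frac{K}{5}\right)\right) \frac{1}{-10 + Y}}{3} = - \frac{\left(K - \left(\frac{K}{5} + 5 \cdot \frac{1}{6} \frac{1}{Y}\right)\right) \frac{1}{-10 + Y}}{3} = - \frac{\left(K - \left(\frac{K}{5} + \frac{5}{6 Y}\right)\right) \frac{1}{-10 + Y}}{3} = - \frac{\left(- \frac{5}{6 Y} + \frac{4 K}{5}\right) \frac{1}{-10 + Y}}{3} = - \frac{\frac{1}{-10 + Y} \left(- \frac{5}{6 Y} + \frac{4 K}{5}\right)}{3} = - \frac{- \frac{5}{6 Y} + \frac{4 K}{5}}{3 \left(-10 + Y\right)}$)
$\left(-88 + 105\right) T{\left(3,-3 \right)} = \left(-88 + 105\right) \frac{25 - \left(-72\right) 3}{90 \cdot 3 \left(-10 + 3\right)} = 17 \cdot \frac{1}{90} \cdot \frac{1}{3} \frac{1}{-7} \left(25 + 216\right) = 17 \cdot \frac{1}{90} \cdot \frac{1}{3} \left(- \frac{1}{7}\right) 241 = 17 \left(- \frac{241}{1890}\right) = - \frac{4097}{1890}$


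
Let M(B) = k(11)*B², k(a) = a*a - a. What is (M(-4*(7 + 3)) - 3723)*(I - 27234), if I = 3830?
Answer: -4031970908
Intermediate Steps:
k(a) = a² - a
M(B) = 110*B² (M(B) = (11*(-1 + 11))*B² = (11*10)*B² = 110*B²)
(M(-4*(7 + 3)) - 3723)*(I - 27234) = (110*(-4*(7 + 3))² - 3723)*(3830 - 27234) = (110*(-4*10)² - 3723)*(-23404) = (110*(-40)² - 3723)*(-23404) = (110*1600 - 3723)*(-23404) = (176000 - 3723)*(-23404) = 172277*(-23404) = -4031970908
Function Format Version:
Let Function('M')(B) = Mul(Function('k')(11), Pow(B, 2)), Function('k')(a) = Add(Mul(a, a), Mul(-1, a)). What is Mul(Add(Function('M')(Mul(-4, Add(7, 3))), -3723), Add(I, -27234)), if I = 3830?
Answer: -4031970908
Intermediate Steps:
Function('k')(a) = Add(Pow(a, 2), Mul(-1, a))
Function('M')(B) = Mul(110, Pow(B, 2)) (Function('M')(B) = Mul(Mul(11, Add(-1, 11)), Pow(B, 2)) = Mul(Mul(11, 10), Pow(B, 2)) = Mul(110, Pow(B, 2)))
Mul(Add(Function('M')(Mul(-4, Add(7, 3))), -3723), Add(I, -27234)) = Mul(Add(Mul(110, Pow(Mul(-4, Add(7, 3)), 2)), -3723), Add(3830, -27234)) = Mul(Add(Mul(110, Pow(Mul(-4, 10), 2)), -3723), -23404) = Mul(Add(Mul(110, Pow(-40, 2)), -3723), -23404) = Mul(Add(Mul(110, 1600), -3723), -23404) = Mul(Add(176000, -3723), -23404) = Mul(172277, -23404) = -4031970908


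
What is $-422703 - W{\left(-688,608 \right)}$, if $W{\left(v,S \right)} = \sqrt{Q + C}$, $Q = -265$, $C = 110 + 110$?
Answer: $-422703 - 3 i \sqrt{5} \approx -4.227 \cdot 10^{5} - 6.7082 i$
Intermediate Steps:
$C = 220$
$W{\left(v,S \right)} = 3 i \sqrt{5}$ ($W{\left(v,S \right)} = \sqrt{-265 + 220} = \sqrt{-45} = 3 i \sqrt{5}$)
$-422703 - W{\left(-688,608 \right)} = -422703 - 3 i \sqrt{5}$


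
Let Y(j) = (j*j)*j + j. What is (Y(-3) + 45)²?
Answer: 225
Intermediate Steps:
Y(j) = j + j³ (Y(j) = j²*j + j = j³ + j = j + j³)
(Y(-3) + 45)² = ((-3 + (-3)³) + 45)² = ((-3 - 27) + 45)² = (-30 + 45)² = 15² = 225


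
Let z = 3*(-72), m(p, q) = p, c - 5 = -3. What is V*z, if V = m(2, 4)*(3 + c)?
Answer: -2160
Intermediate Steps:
c = 2 (c = 5 - 3 = 2)
z = -216
V = 10 (V = 2*(3 + 2) = 2*5 = 10)
V*z = 10*(-216) = -2160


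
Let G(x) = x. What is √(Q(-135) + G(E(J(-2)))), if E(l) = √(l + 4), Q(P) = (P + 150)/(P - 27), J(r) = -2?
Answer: √(-30 + 324*√2)/18 ≈ 1.1496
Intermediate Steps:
Q(P) = (150 + P)/(-27 + P)
E(l) = √(4 + l)
√(Q(-135) + G(E(J(-2)))) = √((150 - 135)/(-27 - 135) + √(4 - 2)) = √(15/(-162) + √2) = √(-1/162*15 + √2) = √(-5/54 + √2)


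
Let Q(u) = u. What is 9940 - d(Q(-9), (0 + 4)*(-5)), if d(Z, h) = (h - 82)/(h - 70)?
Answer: 149083/15 ≈ 9938.9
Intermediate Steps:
d(Z, h) = (-82 + h)/(-70 + h)
9940 - d(Q(-9), (0 + 4)*(-5)) = 9940 - (-82 + (0 + 4)*(-5))/(-70 + (0 + 4)*(-5)) = 9940 - (-82 + 4*(-5))/(-70 + 4*(-5)) = 9940 - (-82 - 20)/(-70 - 20) = 9940 - (-102)/(-90) = 9940 - (-1)*(-102)/90 = 9940 - 1*17/15 = 9940 - 17/15 = 149083/15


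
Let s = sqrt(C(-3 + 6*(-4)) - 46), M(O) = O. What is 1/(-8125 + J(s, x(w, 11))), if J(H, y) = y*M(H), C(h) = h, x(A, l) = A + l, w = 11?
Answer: -8125/66050957 - 22*I*sqrt(73)/66050957 ≈ -0.00012301 - 2.8458e-6*I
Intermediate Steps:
s = I*sqrt(73) (s = sqrt((-3 + 6*(-4)) - 46) = sqrt((-3 - 24) - 46) = sqrt(-27 - 46) = sqrt(-73) = I*sqrt(73) ≈ 8.544*I)
J(H, y) = H*y (J(H, y) = y*H = H*y)
1/(-8125 + J(s, x(w, 11))) = 1/(-8125 + (I*sqrt(73))*(11 + 11)) = 1/(-8125 + (I*sqrt(73))*22) = 1/(-8125 + 22*I*sqrt(73))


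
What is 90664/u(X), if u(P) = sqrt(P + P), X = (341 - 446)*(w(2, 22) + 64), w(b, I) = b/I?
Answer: -6476*I*sqrt(7238)/705 ≈ -781.5*I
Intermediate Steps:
X = -74025/11 (X = (341 - 446)*(2/22 + 64) = -105*(2*(1/22) + 64) = -105*(1/11 + 64) = -105*705/11 = -74025/11 ≈ -6729.5)
u(P) = sqrt(2)*sqrt(P) (u(P) = sqrt(2*P) = sqrt(2)*sqrt(P))
90664/u(X) = 90664/((sqrt(2)*sqrt(-74025/11))) = 90664/((sqrt(2)*(15*I*sqrt(3619)/11))) = 90664/((15*I*sqrt(7238)/11)) = 90664*(-I*sqrt(7238)/9870) = -6476*I*sqrt(7238)/705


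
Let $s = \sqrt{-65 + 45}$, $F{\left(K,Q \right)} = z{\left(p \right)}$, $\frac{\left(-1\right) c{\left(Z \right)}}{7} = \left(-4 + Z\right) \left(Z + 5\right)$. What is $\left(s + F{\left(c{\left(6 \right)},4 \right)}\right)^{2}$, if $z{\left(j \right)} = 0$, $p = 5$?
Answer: $-20$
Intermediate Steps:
$c{\left(Z \right)} = - 7 \left(-4 + Z\right) \left(5 + Z\right)$ ($c{\left(Z \right)} = - 7 \left(-4 + Z\right) \left(Z + 5\right) = - 7 \left(-4 + Z\right) \left(5 + Z\right)$)
$F{\left(K,Q \right)} = 0$
$s = 2 i \sqrt{5}$ ($s = \sqrt{-20} = 2 i \sqrt{5} \approx 4.4721 i$)
$\left(s + F{\left(c{\left(6 \right)},4 \right)}\right)^{2} = \left(2 i \sqrt{5} + 0\right)^{2} = \left(2 i \sqrt{5}\right)^{2} = -20$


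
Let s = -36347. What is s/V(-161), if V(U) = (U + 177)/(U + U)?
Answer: 5851867/8 ≈ 7.3148e+5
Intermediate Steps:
V(U) = (177 + U)/(2*U) (V(U) = (177 + U)/((2*U)) = (177 + U)*(1/(2*U)) = (177 + U)/(2*U))
s/V(-161) = -36347*(-322/(177 - 161)) = -36347/((1/2)*(-1/161)*16) = -36347/(-8/161) = -36347*(-161/8) = 5851867/8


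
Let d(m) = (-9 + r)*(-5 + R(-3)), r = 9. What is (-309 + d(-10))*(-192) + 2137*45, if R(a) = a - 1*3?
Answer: 155493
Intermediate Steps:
R(a) = -3 + a (R(a) = a - 3 = -3 + a)
d(m) = 0 (d(m) = (-9 + 9)*(-5 + (-3 - 3)) = 0*(-5 - 6) = 0*(-11) = 0)
(-309 + d(-10))*(-192) + 2137*45 = (-309 + 0)*(-192) + 2137*45 = -309*(-192) + 96165 = 59328 + 96165 = 155493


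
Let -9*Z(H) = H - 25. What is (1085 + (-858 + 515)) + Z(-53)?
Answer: 2252/3 ≈ 750.67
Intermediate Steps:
Z(H) = 25/9 - H/9 (Z(H) = -(H - 25)/9 = -(-25 + H)/9 = 25/9 - H/9)
(1085 + (-858 + 515)) + Z(-53) = (1085 + (-858 + 515)) + (25/9 - ⅑*(-53)) = (1085 - 343) + (25/9 + 53/9) = 742 + 26/3 = 2252/3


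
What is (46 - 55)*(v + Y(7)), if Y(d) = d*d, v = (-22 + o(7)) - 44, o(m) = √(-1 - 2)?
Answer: 153 - 9*I*√3 ≈ 153.0 - 15.588*I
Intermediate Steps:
o(m) = I*√3 (o(m) = √(-3) = I*√3)
v = -66 + I*√3 (v = (-22 + I*√3) - 44 = -66 + I*√3 ≈ -66.0 + 1.732*I)
Y(d) = d²
(46 - 55)*(v + Y(7)) = (46 - 55)*((-66 + I*√3) + 7²) = -9*((-66 + I*√3) + 49) = -9*(-17 + I*√3) = 153 - 9*I*√3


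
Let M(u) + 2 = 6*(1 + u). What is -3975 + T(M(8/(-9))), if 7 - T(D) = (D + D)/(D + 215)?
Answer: -2543480/641 ≈ -3968.0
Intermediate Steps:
M(u) = 4 + 6*u (M(u) = -2 + 6*(1 + u) = -2 + (6 + 6*u) = 4 + 6*u)
T(D) = 7 - 2*D/(215 + D) (T(D) = 7 - (D + D)/(D + 215) = 7 - 2*D/(215 + D))
-3975 + T(M(8/(-9))) = -3975 + 5*(301 + (4 + 6*(8/(-9))))/(215 + (4 + 6*(8/(-9)))) = -3975 + 5*(301 + (4 + 6*(8*(-⅑))))/(215 + (4 + 6*(8*(-⅑)))) = -3975 + 5*(301 + (4 + 6*(-8/9)))/(215 + (4 + 6*(-8/9))) = -3975 + 5*(301 + (4 - 16/3))/(215 + (4 - 16/3)) = -3975 + 5*(301 - 4/3)/(215 - 4/3) = -3975 + 5*(899/3)/(641/3) = -3975 + 5*(3/641)*(899/3) = -3975 + 4495/641 = -2543480/641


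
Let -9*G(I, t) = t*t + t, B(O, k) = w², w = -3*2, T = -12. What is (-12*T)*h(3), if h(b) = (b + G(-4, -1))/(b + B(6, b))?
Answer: 144/13 ≈ 11.077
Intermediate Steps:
w = -6
B(O, k) = 36 (B(O, k) = (-6)² = 36)
G(I, t) = -t/9 - t²/9 (G(I, t) = -(t*t + t)/9 = -(t² + t)/9 = -(t + t²)/9 = -t/9 - t²/9)
h(b) = b/(36 + b) (h(b) = (b - ⅑*(-1)*(1 - 1))/(b + 36) = (b - ⅑*(-1)*0)/(36 + b) = (b + 0)/(36 + b) = b/(36 + b))
(-12*T)*h(3) = (-12*(-12))*(3/(36 + 3)) = 144*(3/39) = 144*(3*(1/39)) = 144*(1/13) = 144/13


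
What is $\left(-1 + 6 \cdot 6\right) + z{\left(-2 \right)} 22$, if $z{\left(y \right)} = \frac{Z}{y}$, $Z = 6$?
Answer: $-31$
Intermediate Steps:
$z{\left(y \right)} = \frac{6}{y}$
$\left(-1 + 6 \cdot 6\right) + z{\left(-2 \right)} 22 = \left(-1 + 6 \cdot 6\right) + \frac{6}{-2} \cdot 22 = \left(-1 + 36\right) + 6 \left(- \frac{1}{2}\right) 22 = 35 - 66 = -31$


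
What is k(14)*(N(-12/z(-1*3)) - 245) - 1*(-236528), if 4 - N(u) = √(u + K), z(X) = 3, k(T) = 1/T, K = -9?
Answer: 3311151/14 - I*√13/14 ≈ 2.3651e+5 - 0.25754*I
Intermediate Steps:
N(u) = 4 - √(-9 + u) (N(u) = 4 - √(u - 9) = 4 - √(-9 + u))
k(14)*(N(-12/z(-1*3)) - 245) - 1*(-236528) = ((4 - √(-9 - 12/3)) - 245)/14 - 1*(-236528) = ((4 - √(-9 - 12*⅓)) - 245)/14 + 236528 = ((4 - √(-9 - 4)) - 245)/14 + 236528 = ((4 - √(-13)) - 245)/14 + 236528 = ((4 - I*√13) - 245)/14 + 236528 = (-241 - I*√13)/14 + 236528 = (-241/14 - I*√13/14) + 236528 = 3311151/14 - I*√13/14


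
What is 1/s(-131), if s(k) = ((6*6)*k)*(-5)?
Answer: 1/23580 ≈ 4.2409e-5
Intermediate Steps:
s(k) = -180*k (s(k) = (36*k)*(-5) = -180*k)
1/s(-131) = 1/(-180*(-131)) = 1/23580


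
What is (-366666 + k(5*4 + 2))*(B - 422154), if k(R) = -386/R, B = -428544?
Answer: 3431306546262/11 ≈ 3.1194e+11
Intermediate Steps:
(-366666 + k(5*4 + 2))*(B - 422154) = (-366666 - 386/(5*4 + 2))*(-428544 - 422154) = (-366666 - 386/(20 + 2))*(-850698) = (-366666 - 386/22)*(-850698) = (-366666 - 386*1/22)*(-850698) = (-366666 - 193/11)*(-850698) = -4033519/11*(-850698) = 3431306546262/11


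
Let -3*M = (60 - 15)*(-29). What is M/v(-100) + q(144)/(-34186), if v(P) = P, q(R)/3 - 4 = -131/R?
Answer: -35692409/8204640 ≈ -4.3503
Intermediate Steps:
M = 435 (M = -(60 - 15)*(-29)/3 = -15*(-29) = -⅓*(-1305) = 435)
q(R) = 12 - 393/R (q(R) = 12 + 3*(-131/R) = 12 - 393/R)
M/v(-100) + q(144)/(-34186) = 435/(-100) + (12 - 393/144)/(-34186) = 435*(-1/100) + (12 - 393*1/144)*(-1/34186) = -87/20 + (12 - 131/48)*(-1/34186) = -87/20 + (445/48)*(-1/34186) = -87/20 - 445/1640928 = -35692409/8204640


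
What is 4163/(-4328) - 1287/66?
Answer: -88559/4328 ≈ -20.462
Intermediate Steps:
4163/(-4328) - 1287/66 = 4163*(-1/4328) - 1287*1/66 = -4163/4328 - 39/2 = -88559/4328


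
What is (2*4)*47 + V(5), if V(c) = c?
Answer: 381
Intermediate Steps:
(2*4)*47 + V(5) = (2*4)*47 + 5 = 8*47 + 5 = 376 + 5 = 381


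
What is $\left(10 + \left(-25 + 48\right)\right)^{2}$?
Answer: $1089$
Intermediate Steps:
$\left(10 + \left(-25 + 48\right)\right)^{2} = \left(10 + 23\right)^{2} = 33^{2} = 1089$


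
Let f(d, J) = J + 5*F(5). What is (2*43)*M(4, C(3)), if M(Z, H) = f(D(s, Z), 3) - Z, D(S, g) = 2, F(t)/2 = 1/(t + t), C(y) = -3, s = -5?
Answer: 0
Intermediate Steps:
F(t) = 1/t (F(t) = 2/(t + t) = 2/((2*t)) = 2*(1/(2*t)) = 1/t)
f(d, J) = 1 + J (f(d, J) = J + 5/5 = J + 5*(⅕) = J + 1 = 1 + J)
M(Z, H) = 4 - Z (M(Z, H) = (1 + 3) - Z = 4 - Z)
(2*43)*M(4, C(3)) = (2*43)*(4 - 1*4) = 86*(4 - 4) = 86*0 = 0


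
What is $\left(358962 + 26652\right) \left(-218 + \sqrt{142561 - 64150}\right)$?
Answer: $-84063852 + 385614 \sqrt{78411} \approx 2.3916 \cdot 10^{7}$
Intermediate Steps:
$\left(358962 + 26652\right) \left(-218 + \sqrt{142561 - 64150}\right) = 385614 \left(-218 + \sqrt{78411}\right) = -84063852 + 385614 \sqrt{78411}$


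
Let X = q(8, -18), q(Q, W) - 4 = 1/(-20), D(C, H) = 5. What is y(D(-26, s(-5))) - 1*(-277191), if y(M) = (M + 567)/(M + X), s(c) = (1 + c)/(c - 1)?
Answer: 49628629/179 ≈ 2.7726e+5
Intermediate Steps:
s(c) = (1 + c)/(-1 + c)
q(Q, W) = 79/20 (q(Q, W) = 4 + 1/(-20) = 4 - 1/20 = 79/20)
X = 79/20 ≈ 3.9500
y(M) = (567 + M)/(79/20 + M) (y(M) = (M + 567)/(M + 79/20) = (567 + M)/(79/20 + M))
y(D(-26, s(-5))) - 1*(-277191) = 20*(567 + 5)/(79 + 20*5) - 1*(-277191) = 20*572/(79 + 100) + 277191 = 20*572/179 + 277191 = 20*(1/179)*572 + 277191 = 11440/179 + 277191 = 49628629/179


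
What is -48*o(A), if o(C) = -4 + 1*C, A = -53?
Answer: 2736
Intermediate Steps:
o(C) = -4 + C
-48*o(A) = -48*(-4 - 53) = -48*(-57) = 2736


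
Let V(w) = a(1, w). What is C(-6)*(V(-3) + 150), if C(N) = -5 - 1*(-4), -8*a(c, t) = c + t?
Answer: -601/4 ≈ -150.25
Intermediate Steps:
a(c, t) = -c/8 - t/8 (a(c, t) = -(c + t)/8 = -c/8 - t/8)
V(w) = -1/8 - w/8 (V(w) = -1/8*1 - w/8 = -1/8 - w/8)
C(N) = -1 (C(N) = -5 + 4 = -1)
C(-6)*(V(-3) + 150) = -((-1/8 - 1/8*(-3)) + 150) = -((-1/8 + 3/8) + 150) = -(1/4 + 150) = -1*601/4 = -601/4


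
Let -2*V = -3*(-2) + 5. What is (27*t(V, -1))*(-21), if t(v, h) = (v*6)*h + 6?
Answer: -22113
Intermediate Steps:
V = -11/2 (V = -(-3*(-2) + 5)/2 = -(6 + 5)/2 = -½*11 = -11/2 ≈ -5.5000)
t(v, h) = 6 + 6*h*v (t(v, h) = (6*v)*h + 6 = 6*h*v + 6 = 6 + 6*h*v)
(27*t(V, -1))*(-21) = (27*(6 + 6*(-1)*(-11/2)))*(-21) = (27*(6 + 33))*(-21) = (27*39)*(-21) = 1053*(-21) = -22113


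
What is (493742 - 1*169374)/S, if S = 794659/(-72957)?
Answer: -23664916176/794659 ≈ -29780.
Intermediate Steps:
S = -794659/72957 (S = 794659*(-1/72957) = -794659/72957 ≈ -10.892)
(493742 - 1*169374)/S = (493742 - 1*169374)/(-794659/72957) = (493742 - 169374)*(-72957/794659) = 324368*(-72957/794659) = -23664916176/794659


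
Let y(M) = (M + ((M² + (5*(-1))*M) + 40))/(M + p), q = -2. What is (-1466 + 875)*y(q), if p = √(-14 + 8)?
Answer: 30732/5 + 15366*I*√6/5 ≈ 6146.4 + 7527.8*I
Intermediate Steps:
p = I*√6 (p = √(-6) = I*√6 ≈ 2.4495*I)
y(M) = (40 + M² - 4*M)/(M + I*√6) (y(M) = (M + ((M² + (5*(-1))*M) + 40))/(M + I*√6) = (M + ((M² - 5*M) + 40))/(M + I*√6) = (M + (40 + M² - 5*M))/(M + I*√6) = (40 + M² - 4*M)/(M + I*√6))
(-1466 + 875)*y(q) = (-1466 + 875)*((40 + (-2)² - 4*(-2))/(-2 + I*√6)) = -591*(40 + 4 + 8)/(-2 + I*√6) = -591*52/(-2 + I*√6) = -30732/(-2 + I*√6)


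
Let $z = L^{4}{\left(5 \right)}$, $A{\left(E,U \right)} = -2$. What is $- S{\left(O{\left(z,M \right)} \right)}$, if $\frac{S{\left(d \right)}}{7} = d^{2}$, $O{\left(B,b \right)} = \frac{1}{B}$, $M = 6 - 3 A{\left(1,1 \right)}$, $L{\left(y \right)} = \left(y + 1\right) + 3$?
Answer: $- \frac{7}{43046721} \approx -1.6261 \cdot 10^{-7}$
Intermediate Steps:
$L{\left(y \right)} = 4 + y$ ($L{\left(y \right)} = \left(1 + y\right) + 3 = 4 + y$)
$z = 6561$ ($z = \left(4 + 5\right)^{4} = 9^{4} = 6561$)
$M = 12$ ($M = 6 - -6 = 6 + 6 = 12$)
$S{\left(d \right)} = 7 d^{2}$
$- S{\left(O{\left(z,M \right)} \right)} = - 7 \left(\frac{1}{6561}\right)^{2} = - \frac{7}{43046721}$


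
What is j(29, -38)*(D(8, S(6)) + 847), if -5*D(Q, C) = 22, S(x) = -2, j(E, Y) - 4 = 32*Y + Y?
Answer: -1053250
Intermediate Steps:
j(E, Y) = 4 + 33*Y (j(E, Y) = 4 + (32*Y + Y) = 4 + 33*Y)
D(Q, C) = -22/5 (D(Q, C) = -⅕*22 = -22/5)
j(29, -38)*(D(8, S(6)) + 847) = (4 + 33*(-38))*(-22/5 + 847) = (4 - 1254)*(4213/5) = -1250*4213/5 = -1053250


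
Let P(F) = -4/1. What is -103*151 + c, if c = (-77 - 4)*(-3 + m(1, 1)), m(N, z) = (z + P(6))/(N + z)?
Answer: -30377/2 ≈ -15189.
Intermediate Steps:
P(F) = -4 (P(F) = -4*1 = -4)
m(N, z) = (-4 + z)/(N + z) (m(N, z) = (z - 4)/(N + z) = (-4 + z)/(N + z))
c = 729/2 (c = (-77 - 4)*(-3 + (-4 + 1)/(1 + 1)) = -81*(-3 - 3/2) = -81*(-9/2) = 729/2 ≈ 364.50)
-103*151 + c = -103*151 + 729/2 = -15553 + 729/2 = -30377/2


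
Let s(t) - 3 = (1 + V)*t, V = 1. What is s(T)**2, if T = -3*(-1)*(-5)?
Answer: 729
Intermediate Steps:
T = -15 (T = 3*(-5) = -15)
s(t) = 3 + 2*t (s(t) = 3 + (1 + 1)*t = 3 + 2*t)
s(T)**2 = (3 + 2*(-15))**2 = (3 - 30)**2 = (-27)**2 = 729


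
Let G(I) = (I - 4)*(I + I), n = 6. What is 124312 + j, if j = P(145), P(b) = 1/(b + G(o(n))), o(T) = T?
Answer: 21008729/169 ≈ 1.2431e+5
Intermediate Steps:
G(I) = 2*I*(-4 + I) (G(I) = (-4 + I)*(2*I) = 2*I*(-4 + I))
P(b) = 1/(24 + b) (P(b) = 1/(b + 2*6*(-4 + 6)) = 1/(b + 2*6*2) = 1/(b + 24) = 1/(24 + b))
j = 1/169 (j = 1/(24 + 145) = 1/169 ≈ 0.0059172)
124312 + j = 124312 + 1/169 = 21008729/169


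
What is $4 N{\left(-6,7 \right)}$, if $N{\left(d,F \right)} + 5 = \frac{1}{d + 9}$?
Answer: $- \frac{56}{3} \approx -18.667$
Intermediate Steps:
$N{\left(d,F \right)} = -5 + \frac{1}{9 + d}$ ($N{\left(d,F \right)} = -5 + \frac{1}{d + 9} = -5 + \frac{1}{9 + d}$)
$4 N{\left(-6,7 \right)} = 4 \frac{-44 - -30}{9 - 6} = 4 \frac{-44 + 30}{3} = 4 \cdot \frac{1}{3} \left(-14\right) = 4 \left(- \frac{14}{3}\right) = - \frac{56}{3}$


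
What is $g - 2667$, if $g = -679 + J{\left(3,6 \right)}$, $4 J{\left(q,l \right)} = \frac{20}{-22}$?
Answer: $- \frac{73617}{22} \approx -3346.2$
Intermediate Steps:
$J{\left(q,l \right)} = - \frac{5}{22}$ ($J{\left(q,l \right)} = \frac{20 \frac{1}{-22}}{4} = \frac{20 \left(- \frac{1}{22}\right)}{4} = \frac{1}{4} \left(- \frac{10}{11}\right) = - \frac{5}{22}$)
$g = - \frac{14943}{22}$ ($g = -679 - \frac{5}{22} = - \frac{14943}{22} \approx -679.23$)
$g - 2667 = - \frac{14943}{22} - 2667 = - \frac{73617}{22}$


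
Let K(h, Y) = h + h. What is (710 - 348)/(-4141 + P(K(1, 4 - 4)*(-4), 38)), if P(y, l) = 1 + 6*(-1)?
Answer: -181/2073 ≈ -0.087313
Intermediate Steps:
K(h, Y) = 2*h
P(y, l) = -5 (P(y, l) = 1 - 6 = -5)
(710 - 348)/(-4141 + P(K(1, 4 - 4)*(-4), 38)) = (710 - 348)/(-4141 - 5) = 362/(-4146) = 362*(-1/4146) = -181/2073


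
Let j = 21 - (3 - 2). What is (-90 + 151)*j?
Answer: 1220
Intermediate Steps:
j = 20 (j = 21 - 1 = 20)
(-90 + 151)*j = (-90 + 151)*20 = 61*20 = 1220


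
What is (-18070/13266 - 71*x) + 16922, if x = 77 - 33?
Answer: 91513099/6633 ≈ 13797.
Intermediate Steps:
x = 44
(-18070/13266 - 71*x) + 16922 = (-18070/13266 - 71*44) + 16922 = (-18070*1/13266 - 3124) + 16922 = (-9035/6633 - 3124) + 16922 = -20730527/6633 + 16922 = 91513099/6633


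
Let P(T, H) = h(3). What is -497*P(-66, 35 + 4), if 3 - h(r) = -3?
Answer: -2982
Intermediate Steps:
h(r) = 6 (h(r) = 3 - 1*(-3) = 3 + 3 = 6)
P(T, H) = 6
-497*P(-66, 35 + 4) = -497*6 = -2982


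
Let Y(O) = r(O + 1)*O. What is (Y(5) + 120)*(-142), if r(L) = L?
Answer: -21300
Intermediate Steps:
Y(O) = O*(1 + O) (Y(O) = (O + 1)*O = (1 + O)*O = O*(1 + O))
(Y(5) + 120)*(-142) = (5*(1 + 5) + 120)*(-142) = (5*6 + 120)*(-142) = (30 + 120)*(-142) = 150*(-142) = -21300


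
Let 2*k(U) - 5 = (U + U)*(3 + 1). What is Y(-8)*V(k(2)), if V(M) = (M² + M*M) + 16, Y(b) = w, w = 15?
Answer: 7095/2 ≈ 3547.5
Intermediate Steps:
k(U) = 5/2 + 4*U (k(U) = 5/2 + ((U + U)*(3 + 1))/2 = 5/2 + ((2*U)*4)/2 = 5/2 + (8*U)/2 = 5/2 + 4*U)
Y(b) = 15
V(M) = 16 + 2*M² (V(M) = (M² + M²) + 16 = 2*M² + 16 = 16 + 2*M²)
Y(-8)*V(k(2)) = 15*(16 + 2*(5/2 + 4*2)²) = 15*(16 + 2*(5/2 + 8)²) = 15*(16 + 2*(21/2)²) = 15*(16 + 2*(441/4)) = 15*(16 + 441/2) = 15*(473/2) = 7095/2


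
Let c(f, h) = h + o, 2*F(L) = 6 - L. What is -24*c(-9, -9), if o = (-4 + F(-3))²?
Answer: 210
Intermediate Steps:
F(L) = 3 - L/2 (F(L) = (6 - L)/2 = 3 - L/2)
o = ¼ (o = (-4 + (3 - ½*(-3)))² = (-4 + (3 + 3/2))² = (-4 + 9/2)² = (½)² = ¼ ≈ 0.25000)
c(f, h) = ¼ + h (c(f, h) = h + ¼ = ¼ + h)
-24*c(-9, -9) = -24*(¼ - 9) = -24*(-35/4) = 210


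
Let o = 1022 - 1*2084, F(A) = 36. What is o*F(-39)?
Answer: -38232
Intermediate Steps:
o = -1062 (o = 1022 - 2084 = -1062)
o*F(-39) = -1062*36 = -38232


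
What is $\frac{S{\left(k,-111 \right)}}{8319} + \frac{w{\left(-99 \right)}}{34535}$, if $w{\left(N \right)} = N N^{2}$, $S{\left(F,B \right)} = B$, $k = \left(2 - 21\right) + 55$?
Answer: $- \frac{2691916922}{95765555} \approx -28.109$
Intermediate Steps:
$k = 36$ ($k = -19 + 55 = 36$)
$w{\left(N \right)} = N^{3}$
$\frac{S{\left(k,-111 \right)}}{8319} + \frac{w{\left(-99 \right)}}{34535} = - \frac{111}{8319} + \frac{\left(-99\right)^{3}}{34535} = \left(-111\right) \frac{1}{8319} - \frac{970299}{34535} = - \frac{37}{2773} - \frac{970299}{34535} = - \frac{2691916922}{95765555}$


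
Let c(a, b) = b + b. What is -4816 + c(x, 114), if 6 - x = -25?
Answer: -4588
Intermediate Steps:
x = 31 (x = 6 - 1*(-25) = 6 + 25 = 31)
c(a, b) = 2*b
-4816 + c(x, 114) = -4816 + 2*114 = -4816 + 228 = -4588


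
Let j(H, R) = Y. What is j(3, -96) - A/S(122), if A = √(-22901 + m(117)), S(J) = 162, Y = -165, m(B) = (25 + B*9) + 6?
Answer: -165 - I*√21817/162 ≈ -165.0 - 0.91176*I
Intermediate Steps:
m(B) = 31 + 9*B (m(B) = (25 + 9*B) + 6 = 31 + 9*B)
j(H, R) = -165
A = I*√21817 (A = √(-22901 + (31 + 9*117)) = √(-22901 + (31 + 1053)) = √(-22901 + 1084) = √(-21817) = I*√21817 ≈ 147.71*I)
j(3, -96) - A/S(122) = -165 - I*√21817/162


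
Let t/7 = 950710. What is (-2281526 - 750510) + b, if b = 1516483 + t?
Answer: 5139417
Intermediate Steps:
t = 6654970 (t = 7*950710 = 6654970)
b = 8171453 (b = 1516483 + 6654970 = 8171453)
(-2281526 - 750510) + b = (-2281526 - 750510) + 8171453 = -3032036 + 8171453 = 5139417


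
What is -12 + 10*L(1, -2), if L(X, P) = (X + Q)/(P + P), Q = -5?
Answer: -2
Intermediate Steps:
L(X, P) = (-5 + X)/(2*P) (L(X, P) = (X - 5)/(P + P) = (-5 + X)/((2*P)) = (-5 + X)*(1/(2*P)) = (-5 + X)/(2*P))
-12 + 10*L(1, -2) = -12 + 10*((½)*(-5 + 1)/(-2)) = -12 + 10*((½)*(-½)*(-4)) = -12 + 10*1 = -12 + 10 = -2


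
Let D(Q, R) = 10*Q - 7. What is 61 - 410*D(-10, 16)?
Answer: 43931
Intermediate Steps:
D(Q, R) = -7 + 10*Q
61 - 410*D(-10, 16) = 61 - 410*(-7 + 10*(-10)) = 61 - 410*(-7 - 100) = 61 - 410*(-107) = 61 + 43870 = 43931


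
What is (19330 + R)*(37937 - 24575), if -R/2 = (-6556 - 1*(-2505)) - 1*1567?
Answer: 408422892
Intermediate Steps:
R = 11236 (R = -2*((-6556 - 1*(-2505)) - 1*1567) = -2*((-6556 + 2505) - 1567) = -2*(-4051 - 1567) = -2*(-5618) = 11236)
(19330 + R)*(37937 - 24575) = (19330 + 11236)*(37937 - 24575) = 30566*13362 = 408422892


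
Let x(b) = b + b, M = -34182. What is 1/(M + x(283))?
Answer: -1/33616 ≈ -2.9748e-5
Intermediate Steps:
x(b) = 2*b
1/(M + x(283)) = 1/(-34182 + 2*283) = 1/(-34182 + 566) = 1/(-33616) = -1/33616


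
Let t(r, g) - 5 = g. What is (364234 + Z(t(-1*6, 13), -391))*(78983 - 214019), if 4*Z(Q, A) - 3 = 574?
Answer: -49204181367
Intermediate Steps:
t(r, g) = 5 + g
Z(Q, A) = 577/4 (Z(Q, A) = 3/4 + (1/4)*574 = 3/4 + 287/2 = 577/4)
(364234 + Z(t(-1*6, 13), -391))*(78983 - 214019) = (364234 + 577/4)*(78983 - 214019) = (1457513/4)*(-135036) = -49204181367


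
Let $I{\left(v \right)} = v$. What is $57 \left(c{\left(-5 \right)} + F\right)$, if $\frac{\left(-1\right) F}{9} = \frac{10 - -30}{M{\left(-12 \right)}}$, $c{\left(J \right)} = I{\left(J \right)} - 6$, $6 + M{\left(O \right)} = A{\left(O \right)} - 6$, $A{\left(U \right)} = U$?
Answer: $228$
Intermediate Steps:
$M{\left(O \right)} = -12 + O$ ($M{\left(O \right)} = -6 + \left(O - 6\right) = -6 + \left(-6 + O\right) = -12 + O$)
$c{\left(J \right)} = -6 + J$ ($c{\left(J \right)} = J - 6 = -6 + J$)
$F = 15$ ($F = - 9 \frac{10 - -30}{-12 - 12} = - 9 \frac{10 + 30}{-24} = - 9 \cdot 40 \left(- \frac{1}{24}\right) = \left(-9\right) \left(- \frac{5}{3}\right) = 15$)
$57 \left(c{\left(-5 \right)} + F\right) = 57 \left(\left(-6 - 5\right) + 15\right) = 57 \left(-11 + 15\right) = 57 \cdot 4 = 228$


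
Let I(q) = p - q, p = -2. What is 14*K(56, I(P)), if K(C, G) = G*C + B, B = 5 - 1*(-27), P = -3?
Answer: 1232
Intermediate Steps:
B = 32 (B = 5 + 27 = 32)
I(q) = -2 - q
K(C, G) = 32 + C*G (K(C, G) = G*C + 32 = C*G + 32 = 32 + C*G)
14*K(56, I(P)) = 14*(32 + 56*(-2 - 1*(-3))) = 14*(32 + 56*(-2 + 3)) = 14*(32 + 56*1) = 14*(32 + 56) = 14*88 = 1232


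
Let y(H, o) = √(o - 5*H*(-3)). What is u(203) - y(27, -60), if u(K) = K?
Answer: 203 - √345 ≈ 184.43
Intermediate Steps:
y(H, o) = √(o + 15*H)
u(203) - y(27, -60) = 203 - √(-60 + 15*27) = 203 - √(-60 + 405) = 203 - √345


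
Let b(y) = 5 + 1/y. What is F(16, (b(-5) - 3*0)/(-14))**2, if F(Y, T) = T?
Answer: 144/1225 ≈ 0.11755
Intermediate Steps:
F(16, (b(-5) - 3*0)/(-14))**2 = (((5 + 1/(-5)) - 3*0)/(-14))**2 = (((5 - 1/5) + 0)*(-1/14))**2 = ((24/5 + 0)*(-1/14))**2 = ((24/5)*(-1/14))**2 = (-12/35)**2 = 144/1225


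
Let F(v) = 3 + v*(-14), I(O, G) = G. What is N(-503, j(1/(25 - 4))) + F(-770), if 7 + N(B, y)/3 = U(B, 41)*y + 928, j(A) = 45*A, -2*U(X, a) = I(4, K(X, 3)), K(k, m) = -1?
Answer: 189689/14 ≈ 13549.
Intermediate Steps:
U(X, a) = 1/2 (U(X, a) = -1/2*(-1) = 1/2)
N(B, y) = 2763 + 3*y/2 (N(B, y) = -21 + 3*(y/2 + 928) = -21 + 3*(928 + y/2) = -21 + (2784 + 3*y/2) = 2763 + 3*y/2)
F(v) = 3 - 14*v
N(-503, j(1/(25 - 4))) + F(-770) = (2763 + 3*(45/(25 - 4))/2) + (3 - 14*(-770)) = (2763 + 3*(45/21)/2) + (3 + 10780) = (2763 + 3*(45*(1/21))/2) + 10783 = (2763 + (3/2)*(15/7)) + 10783 = (2763 + 45/14) + 10783 = 38727/14 + 10783 = 189689/14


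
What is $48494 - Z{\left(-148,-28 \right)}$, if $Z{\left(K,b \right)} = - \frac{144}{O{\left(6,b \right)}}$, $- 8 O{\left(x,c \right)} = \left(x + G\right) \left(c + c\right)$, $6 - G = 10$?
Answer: $\frac{339530}{7} \approx 48504.0$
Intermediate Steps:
$G = -4$ ($G = 6 - 10 = -4$)
$O{\left(x,c \right)} = - \frac{c \left(-4 + x\right)}{4}$ ($O{\left(x,c \right)} = - \frac{\left(x - 4\right) \left(c + c\right)}{8} = - \frac{\left(-4 + x\right) 2 c}{8} = - \frac{2 c \left(-4 + x\right)}{8} = - \frac{c \left(-4 + x\right)}{4}$)
$Z{\left(K,b \right)} = \frac{288}{b}$ ($Z{\left(K,b \right)} = - \frac{144}{\frac{1}{4} b \left(4 - 6\right)} = - \frac{144}{\frac{1}{4} b \left(-2\right)} = - \frac{144}{\left(- \frac{1}{2}\right) b} = - 144 \left(- \frac{2}{b}\right) = \frac{288}{b}$)
$48494 - Z{\left(-148,-28 \right)} = 48494 - \frac{288}{-28} = 48494 - 288 \left(- \frac{1}{28}\right) = 48494 - - \frac{72}{7} = 48494 + \frac{72}{7} = \frac{339530}{7}$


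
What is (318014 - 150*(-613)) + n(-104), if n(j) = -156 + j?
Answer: 409704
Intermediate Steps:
(318014 - 150*(-613)) + n(-104) = (318014 - 150*(-613)) + (-156 - 104) = (318014 + 91950) - 260 = 409964 - 260 = 409704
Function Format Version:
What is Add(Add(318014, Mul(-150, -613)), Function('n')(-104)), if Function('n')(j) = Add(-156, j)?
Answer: 409704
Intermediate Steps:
Add(Add(318014, Mul(-150, -613)), Function('n')(-104)) = Add(Add(318014, Mul(-150, -613)), Add(-156, -104)) = Add(Add(318014, 91950), -260) = Add(409964, -260) = 409704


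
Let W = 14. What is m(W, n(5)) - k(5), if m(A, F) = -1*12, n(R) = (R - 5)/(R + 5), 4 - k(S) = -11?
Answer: -27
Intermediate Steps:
k(S) = 15 (k(S) = 4 - 1*(-11) = 4 + 11 = 15)
n(R) = (-5 + R)/(5 + R)
m(A, F) = -12
m(W, n(5)) - k(5) = -12 - 1*15 = -12 - 15 = -27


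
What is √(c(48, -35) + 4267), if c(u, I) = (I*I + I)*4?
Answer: 3*√1003 ≈ 95.010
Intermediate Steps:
c(u, I) = 4*I + 4*I² (c(u, I) = (I² + I)*4 = (I + I²)*4 = 4*I + 4*I²)
√(c(48, -35) + 4267) = √(4*(-35)*(1 - 35) + 4267) = √(4*(-35)*(-34) + 4267) = √(4760 + 4267) = √9027 = 3*√1003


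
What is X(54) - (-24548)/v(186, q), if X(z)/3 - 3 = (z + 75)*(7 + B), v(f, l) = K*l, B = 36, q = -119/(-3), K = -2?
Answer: 114384/7 ≈ 16341.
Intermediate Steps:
q = 119/3 (q = -119*(-⅓) = 119/3 ≈ 39.667)
v(f, l) = -2*l
X(z) = 9684 + 129*z (X(z) = 9 + 3*((z + 75)*(7 + 36)) = 9 + 3*((75 + z)*43) = 9 + 3*(3225 + 43*z) = 9 + (9675 + 129*z) = 9684 + 129*z)
X(54) - (-24548)/v(186, q) = (9684 + 129*54) - (-24548)/((-2*119/3)) = (9684 + 6966) - (-24548)/(-238/3) = 16650 - (-24548)*(-3)/238 = 16650 - 1*2166/7 = 16650 - 2166/7 = 114384/7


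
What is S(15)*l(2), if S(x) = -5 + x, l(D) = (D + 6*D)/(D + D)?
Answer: 35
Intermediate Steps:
l(D) = 7/2 (l(D) = (7*D)/((2*D)) = (7*D)*(1/(2*D)) = 7/2)
S(15)*l(2) = (-5 + 15)*(7/2) = 10*(7/2) = 35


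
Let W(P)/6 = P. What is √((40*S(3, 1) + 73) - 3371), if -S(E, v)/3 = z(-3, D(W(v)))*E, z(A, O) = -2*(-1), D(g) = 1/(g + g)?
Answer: 7*I*√82 ≈ 63.388*I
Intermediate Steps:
W(P) = 6*P
D(g) = 1/(2*g)
z(A, O) = 2
S(E, v) = -6*E
√((40*S(3, 1) + 73) - 3371) = √((40*(-6*3) + 73) - 3371) = √((40*(-18) + 73) - 3371) = √((-720 + 73) - 3371) = √(-647 - 3371) = √(-4018) = 7*I*√82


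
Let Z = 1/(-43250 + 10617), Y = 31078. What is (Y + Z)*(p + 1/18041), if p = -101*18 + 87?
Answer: -31671433695365810/588731953 ≈ -5.3796e+7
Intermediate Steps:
p = -1731 (p = -1818 + 87 = -1731)
Z = -1/32633 (Z = 1/(-32633) = -1/32633 ≈ -3.0644e-5)
(Y + Z)*(p + 1/18041) = (31078 - 1/32633)*(-1731 + 1/18041) = 1014168373*(-1731 + 1/18041)/32633 = (1014168373/32633)*(-31228970/18041) = -31671433695365810/588731953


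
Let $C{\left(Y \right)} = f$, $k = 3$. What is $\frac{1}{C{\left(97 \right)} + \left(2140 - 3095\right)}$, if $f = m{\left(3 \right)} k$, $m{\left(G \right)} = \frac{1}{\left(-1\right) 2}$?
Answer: $- \frac{2}{1913} \approx -0.0010455$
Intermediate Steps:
$m{\left(G \right)} = - \frac{1}{2}$ ($m{\left(G \right)} = \frac{1}{-2} = - \frac{1}{2}$)
$f = - \frac{3}{2}$ ($f = \left(- \frac{1}{2}\right) 3 = - \frac{3}{2} \approx -1.5$)
$C{\left(Y \right)} = - \frac{3}{2}$
$\frac{1}{C{\left(97 \right)} + \left(2140 - 3095\right)} = \frac{1}{- \frac{3}{2} + \left(2140 - 3095\right)} = \frac{1}{- \frac{3}{2} - 955} = \frac{1}{- \frac{1913}{2}} = - \frac{2}{1913}$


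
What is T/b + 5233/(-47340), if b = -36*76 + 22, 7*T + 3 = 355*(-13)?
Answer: 59599793/449682660 ≈ 0.13254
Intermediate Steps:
T = -4618/7 (T = -3/7 + (355*(-13))/7 = -3/7 + (1/7)*(-4615) = -3/7 - 4615/7 = -4618/7 ≈ -659.71)
b = -2714 (b = -2736 + 22 = -2714)
T/b + 5233/(-47340) = -4618/7/(-2714) + 5233/(-47340) = -4618/7*(-1/2714) + 5233*(-1/47340) = 2309/9499 - 5233/47340 = 59599793/449682660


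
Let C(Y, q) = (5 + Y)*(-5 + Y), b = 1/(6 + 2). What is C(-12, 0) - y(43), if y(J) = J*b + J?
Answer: 565/8 ≈ 70.625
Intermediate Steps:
b = ⅛ (b = 1/8 = ⅛ ≈ 0.12500)
C(Y, q) = (-5 + Y)*(5 + Y)
y(J) = 9*J/8 (y(J) = J*(⅛) + J = J/8 + J = 9*J/8)
C(-12, 0) - y(43) = (-25 + (-12)²) - 9*43/8 = (-25 + 144) - 1*387/8 = 119 - 387/8 = 565/8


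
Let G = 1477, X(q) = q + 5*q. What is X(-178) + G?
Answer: 409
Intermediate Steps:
X(q) = 6*q
X(-178) + G = 6*(-178) + 1477 = -1068 + 1477 = 409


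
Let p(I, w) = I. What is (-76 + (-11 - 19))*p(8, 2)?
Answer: -848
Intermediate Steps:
(-76 + (-11 - 19))*p(8, 2) = (-76 + (-11 - 19))*8 = (-76 - 30)*8 = -106*8 = -848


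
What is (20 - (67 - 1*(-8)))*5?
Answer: -275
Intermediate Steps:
(20 - (67 - 1*(-8)))*5 = (20 - (67 + 8))*5 = (20 - 1*75)*5 = (20 - 75)*5 = -55*5 = -275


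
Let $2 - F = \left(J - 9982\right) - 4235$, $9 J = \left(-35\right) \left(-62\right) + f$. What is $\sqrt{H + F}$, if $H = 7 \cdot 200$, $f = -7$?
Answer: $\frac{2 \sqrt{34602}}{3} \approx 124.01$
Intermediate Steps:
$J = \frac{721}{3}$ ($J = \frac{\left(-35\right) \left(-62\right) - 7}{9} = \frac{2170 - 7}{9} = \frac{1}{9} \cdot 2163 = \frac{721}{3} \approx 240.33$)
$H = 1400$
$F = \frac{41936}{3}$ ($F = 2 - \left(\left(\frac{721}{3} - 9982\right) - 4235\right) = 2 - \left(- \frac{29225}{3} - 4235\right) = 2 - - \frac{41930}{3} = 2 + \frac{41930}{3} = \frac{41936}{3} \approx 13979.0$)
$\sqrt{H + F} = \sqrt{1400 + \frac{41936}{3}} = \sqrt{\frac{46136}{3}} = \frac{2 \sqrt{34602}}{3}$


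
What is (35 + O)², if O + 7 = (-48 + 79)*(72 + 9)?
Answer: 6446521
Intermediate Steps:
O = 2504 (O = -7 + (-48 + 79)*(72 + 9) = -7 + 31*81 = -7 + 2511 = 2504)
(35 + O)² = (35 + 2504)² = 2539² = 6446521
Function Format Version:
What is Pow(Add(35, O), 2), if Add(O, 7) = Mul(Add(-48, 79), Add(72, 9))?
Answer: 6446521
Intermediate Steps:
O = 2504 (O = Add(-7, Mul(Add(-48, 79), Add(72, 9))) = Add(-7, Mul(31, 81)) = Add(-7, 2511) = 2504)
Pow(Add(35, O), 2) = Pow(Add(35, 2504), 2) = Pow(2539, 2) = 6446521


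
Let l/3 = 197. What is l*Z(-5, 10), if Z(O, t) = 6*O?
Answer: -17730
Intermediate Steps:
l = 591 (l = 3*197 = 591)
l*Z(-5, 10) = 591*(6*(-5)) = 591*(-30) = -17730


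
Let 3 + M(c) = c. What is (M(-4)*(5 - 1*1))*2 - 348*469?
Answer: -163268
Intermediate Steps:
M(c) = -3 + c
(M(-4)*(5 - 1*1))*2 - 348*469 = ((-3 - 4)*(5 - 1*1))*2 - 348*469 = -7*(5 - 1)*2 - 163212 = -7*4*2 - 163212 = -28*2 - 163212 = -56 - 163212 = -163268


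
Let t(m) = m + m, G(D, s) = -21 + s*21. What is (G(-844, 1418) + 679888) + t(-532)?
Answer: 708581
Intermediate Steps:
G(D, s) = -21 + 21*s
t(m) = 2*m
(G(-844, 1418) + 679888) + t(-532) = ((-21 + 21*1418) + 679888) + 2*(-532) = ((-21 + 29778) + 679888) - 1064 = (29757 + 679888) - 1064 = 709645 - 1064 = 708581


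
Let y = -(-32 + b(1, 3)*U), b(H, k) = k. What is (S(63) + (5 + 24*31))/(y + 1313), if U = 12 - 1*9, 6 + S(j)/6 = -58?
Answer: 365/1336 ≈ 0.27320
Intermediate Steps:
S(j) = -384 (S(j) = -36 + 6*(-58) = -36 - 348 = -384)
U = 3 (U = 12 - 9 = 3)
y = 23 (y = -(-32 + 3*3) = -(-32 + 9) = -1*(-23) = 23)
(S(63) + (5 + 24*31))/(y + 1313) = (-384 + (5 + 24*31))/(23 + 1313) = (-384 + (5 + 744))/1336 = (-384 + 749)*(1/1336) = 365*(1/1336) = 365/1336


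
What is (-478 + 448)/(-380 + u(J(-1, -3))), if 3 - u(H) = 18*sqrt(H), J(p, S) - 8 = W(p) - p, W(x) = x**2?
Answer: 11310/138889 - 540*sqrt(10)/138889 ≈ 0.069137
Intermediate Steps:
J(p, S) = 8 + p**2 - p (J(p, S) = 8 + (p**2 - p) = 8 + p**2 - p)
u(H) = 3 - 18*sqrt(H)
(-478 + 448)/(-380 + u(J(-1, -3))) = (-478 + 448)/(-380 + (3 - 18*sqrt(8 + (-1)**2 - 1*(-1)))) = -30/(-380 + (3 - 18*sqrt(8 + 1 + 1))) = -30/(-380 + (3 - 18*sqrt(10))) = -30/(-377 - 18*sqrt(10))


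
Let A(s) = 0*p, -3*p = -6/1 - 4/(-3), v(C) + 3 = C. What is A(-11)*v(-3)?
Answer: 0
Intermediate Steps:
v(C) = -3 + C
p = 14/9 (p = -(-6/1 - 4/(-3))/3 = -(-6*1 - 4*(-⅓))/3 = -(-6 + 4/3)/3 = -⅓*(-14/3) = 14/9 ≈ 1.5556)
A(s) = 0 (A(s) = 0*(14/9) = 0)
A(-11)*v(-3) = 0*(-3 - 3) = 0*(-6) = 0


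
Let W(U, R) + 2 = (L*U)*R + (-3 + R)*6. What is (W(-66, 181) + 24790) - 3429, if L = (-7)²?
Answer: -562927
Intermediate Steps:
L = 49
W(U, R) = -20 + 6*R + 49*R*U (W(U, R) = -2 + ((49*U)*R + (-3 + R)*6) = -2 + (49*R*U + (-18 + 6*R)) = -2 + (-18 + 6*R + 49*R*U) = -20 + 6*R + 49*R*U)
(W(-66, 181) + 24790) - 3429 = ((-20 + 6*181 + 49*181*(-66)) + 24790) - 3429 = ((-20 + 1086 - 585354) + 24790) - 3429 = (-584288 + 24790) - 3429 = -559498 - 3429 = -562927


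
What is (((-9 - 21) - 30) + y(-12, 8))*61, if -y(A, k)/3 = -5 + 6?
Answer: -3843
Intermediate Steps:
y(A, k) = -3 (y(A, k) = -3*(-5 + 6) = -3*1 = -3)
(((-9 - 21) - 30) + y(-12, 8))*61 = (((-9 - 21) - 30) - 3)*61 = ((-30 - 30) - 3)*61 = (-60 - 3)*61 = -63*61 = -3843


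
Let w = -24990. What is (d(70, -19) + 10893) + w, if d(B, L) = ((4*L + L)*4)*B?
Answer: -40697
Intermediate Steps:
d(B, L) = 20*B*L (d(B, L) = ((5*L)*4)*B = (20*L)*B = 20*B*L)
(d(70, -19) + 10893) + w = (20*70*(-19) + 10893) - 24990 = (-26600 + 10893) - 24990 = -15707 - 24990 = -40697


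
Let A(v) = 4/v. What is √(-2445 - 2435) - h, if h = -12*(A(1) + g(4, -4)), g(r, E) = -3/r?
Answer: 39 + 4*I*√305 ≈ 39.0 + 69.857*I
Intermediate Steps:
h = -39 (h = -12*(4/1 - 3/4) = -12*(4*1 - 3*¼) = -12*(4 - ¾) = -12*13/4 = -39)
√(-2445 - 2435) - h = √(-2445 - 2435) - 1*(-39) = √(-4880) + 39 = 4*I*√305 + 39 = 39 + 4*I*√305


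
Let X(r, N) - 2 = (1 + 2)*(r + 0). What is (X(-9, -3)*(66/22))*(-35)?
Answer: 2625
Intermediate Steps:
X(r, N) = 2 + 3*r (X(r, N) = 2 + (1 + 2)*(r + 0) = 2 + 3*r)
(X(-9, -3)*(66/22))*(-35) = ((2 + 3*(-9))*(66/22))*(-35) = ((2 - 27)*(66*(1/22)))*(-35) = -25*3*(-35) = -75*(-35) = 2625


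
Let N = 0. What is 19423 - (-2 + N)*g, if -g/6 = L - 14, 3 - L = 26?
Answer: 19867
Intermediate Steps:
L = -23 (L = 3 - 1*26 = 3 - 26 = -23)
g = 222 (g = -6*(-23 - 14) = -6*(-37) = 222)
19423 - (-2 + N)*g = 19423 - (-2 + 0)*222 = 19423 - (-2)*222 = 19423 - 1*(-444) = 19423 + 444 = 19867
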